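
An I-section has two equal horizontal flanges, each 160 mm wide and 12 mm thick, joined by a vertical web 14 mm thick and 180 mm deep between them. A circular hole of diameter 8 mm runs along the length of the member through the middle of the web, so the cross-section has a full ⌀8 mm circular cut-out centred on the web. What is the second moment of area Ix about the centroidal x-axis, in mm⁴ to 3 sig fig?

Split into non-overlapping primitives; take the origin at the lower-left of the bounding box.
Bottom flange: 160 × 12, A = 1 920 mm², y = 6 mm, Ī = 23 040 mm⁴.
Web: 14 × 180, A = 2 520 mm², y = 102 mm, Ī = 6 804 000 mm⁴.
Top flange: 160 × 12, A = 1 920 mm², y = 198 mm, Ī = 23 040 mm⁴.
Hole (subtracted): ⌀8, A = 50.265 mm², y = 102 mm, Ī = 201.06 mm⁴.
By symmetry the centroid is at mid-height, ȳ = 102 mm.
Transfer each piece to the centroidal x-axis using Ī + A·d² with d = y − 102:
  bottom flange: d = -96 mm → contributes +17 717 760 mm⁴
  web: d = 0 mm → contributes +6 804 000 mm⁴
  top flange: d = 96 mm → contributes +17 717 760 mm⁴
  hole: d = 0 mm → contributes −201.06 mm⁴
Total I = 42 239 319 mm⁴.

Ix ≈ 4.22 × 10⁷ mm⁴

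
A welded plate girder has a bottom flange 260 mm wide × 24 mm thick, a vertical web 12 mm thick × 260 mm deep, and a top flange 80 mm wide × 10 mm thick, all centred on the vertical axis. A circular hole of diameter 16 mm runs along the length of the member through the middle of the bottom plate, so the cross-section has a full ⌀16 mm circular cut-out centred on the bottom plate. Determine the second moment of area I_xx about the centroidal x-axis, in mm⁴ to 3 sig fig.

I_xx ≈ 9.78 × 10⁷ mm⁴

Break the section into simple shapes (no overlaps), measuring from the bottom-left corner of the bounding box.
Bottom plate: 260 × 24, A = 6 240 mm², y = 12 mm, Ī = 299 520 mm⁴.
Web plate: 12 × 260, A = 3 120 mm², y = 154 mm, Ī = 17 576 000 mm⁴.
Top plate: 80 × 10, A = 800 mm², y = 289 mm, Ī = 6666.7 mm⁴.
Hole (subtracted): ⌀16, A = 201.06 mm², y = 12 mm, Ī = 3 217 mm⁴.
Centroid: ȳ = ΣA·y / ΣA = 78.738 mm.
Transfer each piece to the centroidal x-axis using Ī + A·d² with d = y − 78.738:
  bottom plate: d = -66.738 mm → contributes +28 092 267 mm⁴
  web plate: d = 75.262 mm → contributes +35 248 812 mm⁴
  top plate: d = 210.26 mm → contributes +35 374 740 mm⁴
  hole: d = -66.738 mm → contributes −898 740 mm⁴
Total I = 97 817 079 mm⁴.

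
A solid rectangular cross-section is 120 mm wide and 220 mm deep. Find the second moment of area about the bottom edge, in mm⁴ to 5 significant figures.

The section: 120 × 220, A = 26 400 mm², y = 110 mm, Ī = 106 480 000 mm⁴.
Transfer it to the bottom edge using Ī + A·d² with d = y − 0:
  the section: d = 110 mm → contributes +425 920 000 mm⁴
Total I = 425 920 000 mm⁴.

I_base ≈ 4.2592 × 10⁸ mm⁴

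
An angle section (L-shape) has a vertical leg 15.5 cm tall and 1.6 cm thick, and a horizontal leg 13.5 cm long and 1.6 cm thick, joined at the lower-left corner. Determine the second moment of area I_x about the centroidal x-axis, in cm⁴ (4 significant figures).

I_x ≈ 1021 cm⁴

Decompose the section into non-overlapping parts with the origin at the bottom-left of its bounding rectangle.
Vertical leg: 1.6 × 15.5, A = 24.8 cm², y = 7.75 cm, Ī = 496.517 cm⁴.
Horizontal leg (remainder): 11.9 × 1.6, A = 19.04 cm², y = 0.8 cm, Ī = 4.06187 cm⁴.
Centroid: ȳ = ΣA·y / ΣA = 4.73157 cm.
Transfer each piece to the centroidal x-axis using Ī + A·d² with d = y − 4.73157:
  vertical leg: d = 3.01843 cm → contributes +722.468 cm⁴
  horizontal leg (remainder): d = -3.93157 cm → contributes +298.368 cm⁴
Total I = 1020.84 cm⁴.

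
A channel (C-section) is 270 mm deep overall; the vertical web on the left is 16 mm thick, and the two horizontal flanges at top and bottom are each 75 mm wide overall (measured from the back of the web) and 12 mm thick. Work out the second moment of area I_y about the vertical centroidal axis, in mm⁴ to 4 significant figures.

Split into non-overlapping primitives; take the origin at the lower-left of the bounding box.
Web: 16 × 270, A = 4 320 mm², x = 8 mm, Ī = 92 160 mm⁴.
Top flange (beyond web): 59 × 12, A = 708 mm², x = 45.5 mm, Ī = 205 379 mm⁴.
Bottom flange (beyond web): 59 × 12, A = 708 mm², x = 45.5 mm, Ī = 205 379 mm⁴.
Centroid: x̄ = ΣA·x / ΣA = 17.2573 mm.
Transfer each piece to the vertical centroidal axis using Ī + A·d² with d = x − 17.2573:
  web: d = -9.25732 mm → contributes +462 375 mm⁴
  top flange (beyond web): d = 28.2427 mm → contributes +770 114 mm⁴
  bottom flange (beyond web): d = 28.2427 mm → contributes +770 114 mm⁴
Total I = 2 002 604 mm⁴.

I_y ≈ 2.003 × 10⁶ mm⁴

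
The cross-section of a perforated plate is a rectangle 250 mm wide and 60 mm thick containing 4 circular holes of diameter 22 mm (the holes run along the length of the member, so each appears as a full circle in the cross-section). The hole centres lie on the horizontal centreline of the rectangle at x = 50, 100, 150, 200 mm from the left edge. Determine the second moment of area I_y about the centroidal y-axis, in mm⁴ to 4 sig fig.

Treat the section as a set of non-overlapping primitives; coordinates are from the bounding-box lower-left.
Plate: 250 × 60, A = 15 000 mm², x = 125 mm, Ī = 78 125 000 mm⁴.
Hole 1 (subtracted): ⌀22, A = 380.133 mm², x = 50 mm, Ī = 11 499 mm⁴.
Hole 2 (subtracted): ⌀22, A = 380.133 mm², x = 100 mm, Ī = 11 499 mm⁴.
Hole 3 (subtracted): ⌀22, A = 380.133 mm², x = 150 mm, Ī = 11 499 mm⁴.
Hole 4 (subtracted): ⌀22, A = 380.133 mm², x = 200 mm, Ī = 11 499 mm⁴.
By symmetry the centroid is at mid-width, x̄ = 125 mm.
Transfer each piece to the centroidal y-axis using Ī + A·d² with d = x − 125:
  plate: d = 0 mm → contributes +78 125 000 mm⁴
  hole 1: d = -75 mm → contributes −2 149 746 mm⁴
  hole 2: d = -25 mm → contributes −249 082 mm⁴
  hole 3: d = 25 mm → contributes −249 082 mm⁴
  hole 4: d = 75 mm → contributes −2 149 746 mm⁴
Total I = 73 327 345 mm⁴.

I_y ≈ 7.333 × 10⁷ mm⁴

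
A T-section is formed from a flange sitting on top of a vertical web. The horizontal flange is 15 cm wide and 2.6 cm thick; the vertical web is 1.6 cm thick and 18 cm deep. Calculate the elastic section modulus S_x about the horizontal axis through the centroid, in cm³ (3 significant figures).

Treat the section as a set of non-overlapping primitives; coordinates are from the bounding-box lower-left.
Flange: 15 × 2.6, A = 39 cm², y = 19.3 cm, Ī = 21.97 cm⁴.
Web: 1.6 × 18, A = 28.8 cm², y = 9 cm, Ī = 777.6 cm⁴.
Centroid: ȳ = ΣA·y / ΣA = 14.925 cm.
Transfer each piece to the horizontal axis through the centroid using Ī + A·d² with d = y − 14.925:
  flange: d = 4.3752 cm → contributes +768.53 cm⁴
  web: d = -5.9248 cm → contributes +1788.6 cm⁴
Total I = 2557.1 cm⁴.
Extreme fibre distance c = 14.925 cm; S = I/c = 171.33 cm³.

S_x ≈ 171 cm³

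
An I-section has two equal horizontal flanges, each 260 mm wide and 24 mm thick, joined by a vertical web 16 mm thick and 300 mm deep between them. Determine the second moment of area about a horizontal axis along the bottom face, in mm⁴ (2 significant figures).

Treat the section as a set of non-overlapping primitives; coordinates are from the bounding-box lower-left.
Bottom flange: 260 × 24, A = 6 240 mm², y = 12 mm, Ī = 299 520 mm⁴.
Web: 16 × 300, A = 4 800 mm², y = 174 mm, Ī = 36 000 000 mm⁴.
Top flange: 260 × 24, A = 6 240 mm², y = 336 mm, Ī = 299 520 mm⁴.
Transfer each piece to the bottom edge using Ī + A·d² with d = y − 0:
  bottom flange: d = 12 mm → contributes +1 198 080 mm⁴
  web: d = 174 mm → contributes +181 324 800 mm⁴
  top flange: d = 336 mm → contributes +704 770 560 mm⁴
Total I = 887 293 440 mm⁴.

I_base ≈ 8.9 × 10⁸ mm⁴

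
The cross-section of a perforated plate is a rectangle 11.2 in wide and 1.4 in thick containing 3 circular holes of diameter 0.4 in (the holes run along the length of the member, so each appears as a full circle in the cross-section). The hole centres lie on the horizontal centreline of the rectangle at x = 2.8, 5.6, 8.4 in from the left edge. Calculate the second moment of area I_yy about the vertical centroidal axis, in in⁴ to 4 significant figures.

Decompose the section into non-overlapping parts with the origin at the bottom-left of its bounding rectangle.
Plate: 11.2 × 1.4, A = 15.68 in², x = 5.6 in, Ī = 163.908 in⁴.
Hole 1 (subtracted): ⌀0.4, A = 0.125664 in², x = 2.8 in, Ī = 0.00125664 in⁴.
Hole 2 (subtracted): ⌀0.4, A = 0.125664 in², x = 5.6 in, Ī = 0.00125664 in⁴.
Hole 3 (subtracted): ⌀0.4, A = 0.125664 in², x = 8.4 in, Ī = 0.00125664 in⁴.
By symmetry the centroid is at mid-width, x̄ = 5.6 in.
Transfer each piece to the vertical centroidal axis using Ī + A·d² with d = x − 5.6:
  plate: d = 0 in → contributes +163.908 in⁴
  hole 1: d = -2.8 in → contributes −0.98646 in⁴
  hole 2: d = 0 in → contributes −0.00125664 in⁴
  hole 3: d = 2.8 in → contributes −0.98646 in⁴
Total I = 161.934 in⁴.

I_yy ≈ 161.9 in⁴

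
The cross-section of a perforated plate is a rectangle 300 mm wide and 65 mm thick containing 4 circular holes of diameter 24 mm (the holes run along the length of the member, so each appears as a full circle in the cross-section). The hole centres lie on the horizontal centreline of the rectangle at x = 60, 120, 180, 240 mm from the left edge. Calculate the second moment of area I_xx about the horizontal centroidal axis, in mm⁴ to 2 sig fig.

Treat the section as a set of non-overlapping primitives; coordinates are from the bounding-box lower-left.
Plate: 300 × 65, A = 19 500 mm², y = 32.5 mm, Ī = 6 865 625 mm⁴.
Hole 1 (subtracted): ⌀24, A = 452.4 mm², y = 32.5 mm, Ī = 16 286 mm⁴.
Hole 2 (subtracted): ⌀24, A = 452.4 mm², y = 32.5 mm, Ī = 16 286 mm⁴.
Hole 3 (subtracted): ⌀24, A = 452.4 mm², y = 32.5 mm, Ī = 16 286 mm⁴.
Hole 4 (subtracted): ⌀24, A = 452.4 mm², y = 32.5 mm, Ī = 16 286 mm⁴.
By symmetry the centroid is at mid-height, ȳ = 32.5 mm.
All pieces are centred on the horizontal centroidal axis, so I = ΣĪ (holes subtracted) = 6 800 481 mm⁴.

I_xx ≈ 6.8 × 10⁶ mm⁴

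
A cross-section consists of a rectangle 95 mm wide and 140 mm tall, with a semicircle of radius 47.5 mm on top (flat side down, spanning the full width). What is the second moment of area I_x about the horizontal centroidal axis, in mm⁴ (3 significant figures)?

Split into non-overlapping primitives; take the origin at the lower-left of the bounding box.
Rectangular body: 95 × 140, A = 13 300 mm², y = 70 mm, Ī = 21 723 333 mm⁴.
Semicircular cap: semicircle r = 47.5, A = 3544.1 mm², y = 160.16 mm, Ī = 558 736 mm⁴.
Centroid: ȳ = ΣA·y / ΣA = 88.97 mm.
Transfer each piece to the horizontal centroidal axis using Ī + A·d² with d = y − 88.97:
  rectangular body: d = -18.97 mm → contributes +26 509 567 mm⁴
  semicircular cap: d = 71.189 mm → contributes +18 520 066 mm⁴
Total I = 45 029 633 mm⁴.

I_x ≈ 4.50 × 10⁷ mm⁴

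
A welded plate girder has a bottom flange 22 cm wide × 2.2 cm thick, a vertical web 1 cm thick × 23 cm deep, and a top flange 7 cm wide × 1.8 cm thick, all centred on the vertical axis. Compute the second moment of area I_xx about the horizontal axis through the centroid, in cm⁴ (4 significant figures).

Decompose the section into non-overlapping parts with the origin at the bottom-left of its bounding rectangle.
Bottom plate: 22 × 2.2, A = 48.4 cm², y = 1.1 cm, Ī = 19.5213 cm⁴.
Web plate: 1 × 23, A = 23 cm², y = 13.7 cm, Ī = 1013.92 cm⁴.
Top plate: 7 × 1.8, A = 12.6 cm², y = 26.1 cm, Ī = 3.402 cm⁴.
Centroid: ȳ = ΣA·y / ΣA = 8.3 cm.
Transfer each piece to the horizontal axis through the centroid using Ī + A·d² with d = y − 8.3:
  bottom plate: d = -7.2 cm → contributes +2528.58 cm⁴
  web plate: d = 5.4 cm → contributes +1684.6 cm⁴
  top plate: d = 17.8 cm → contributes +3995.59 cm⁴
Total I = 8208.76 cm⁴.

I_xx ≈ 8209 cm⁴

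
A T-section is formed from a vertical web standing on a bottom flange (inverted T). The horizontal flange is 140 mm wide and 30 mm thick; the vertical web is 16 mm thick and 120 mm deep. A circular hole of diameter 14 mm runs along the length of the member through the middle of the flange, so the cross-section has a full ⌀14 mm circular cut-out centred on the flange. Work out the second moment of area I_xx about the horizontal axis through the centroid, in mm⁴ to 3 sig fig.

Break the section into simple shapes (no overlaps), measuring from the bottom-left corner of the bounding box.
Flange: 140 × 30, A = 4 200 mm², y = 15 mm, Ī = 315 000 mm⁴.
Web: 16 × 120, A = 1 920 mm², y = 90 mm, Ī = 2 304 000 mm⁴.
Hole (subtracted): ⌀14, A = 153.94 mm², y = 15 mm, Ī = 1885.7 mm⁴.
Centroid: ȳ = ΣA·y / ΣA = 39.137 mm.
Transfer each piece to the horizontal axis through the centroid using Ī + A·d² with d = y − 39.137:
  flange: d = -24.137 mm → contributes +2 761 802 mm⁴
  web: d = 50.863 mm → contributes +7 271 219 mm⁴
  hole: d = -24.137 mm → contributes −91 566 mm⁴
Total I = 9 941 455 mm⁴.

I_xx ≈ 9.94 × 10⁶ mm⁴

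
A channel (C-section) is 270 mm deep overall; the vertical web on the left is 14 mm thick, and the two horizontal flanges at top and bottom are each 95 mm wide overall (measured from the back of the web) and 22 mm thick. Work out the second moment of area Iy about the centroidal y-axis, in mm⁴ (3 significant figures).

Iy ≈ 6.15 × 10⁶ mm⁴

Decompose the section into non-overlapping parts with the origin at the bottom-left of its bounding rectangle.
Web: 14 × 270, A = 3 780 mm², x = 7 mm, Ī = 61 740 mm⁴.
Top flange (beyond web): 81 × 22, A = 1 782 mm², x = 54.5 mm, Ī = 974 309 mm⁴.
Bottom flange (beyond web): 81 × 22, A = 1 782 mm², x = 54.5 mm, Ī = 974 309 mm⁴.
Centroid: x̄ = ΣA·x / ΣA = 30.051 mm.
Transfer each piece to the centroidal y-axis using Ī + A·d² with d = x − 30.051:
  web: d = -23.051 mm → contributes +2 070 320 mm⁴
  top flange (beyond web): d = 24.449 mm → contributes +2 039 464 mm⁴
  bottom flange (beyond web): d = 24.449 mm → contributes +2 039 464 mm⁴
Total I = 6 149 249 mm⁴.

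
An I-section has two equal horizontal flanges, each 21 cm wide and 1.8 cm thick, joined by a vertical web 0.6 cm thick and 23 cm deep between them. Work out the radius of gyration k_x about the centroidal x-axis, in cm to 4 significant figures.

k_x ≈ 11.71 cm

Break the section into simple shapes (no overlaps), measuring from the bottom-left corner of the bounding box.
Bottom flange: 21 × 1.8, A = 37.8 cm², y = 0.9 cm, Ī = 10.206 cm⁴.
Web: 0.6 × 23, A = 13.8 cm², y = 13.3 cm, Ī = 608.35 cm⁴.
Top flange: 21 × 1.8, A = 37.8 cm², y = 25.7 cm, Ī = 10.206 cm⁴.
By symmetry the centroid is at mid-height, ȳ = 13.3 cm.
Transfer each piece to the centroidal x-axis using Ī + A·d² with d = y − 13.3:
  bottom flange: d = -12.4 cm → contributes +5822.33 cm⁴
  web: d = 0 cm → contributes +608.35 cm⁴
  top flange: d = 12.4 cm → contributes +5822.33 cm⁴
Total I = 12 253 cm⁴.
Radius of gyration: k = √(I/A) = √(12 253 / 89.4) = 11.7072 cm.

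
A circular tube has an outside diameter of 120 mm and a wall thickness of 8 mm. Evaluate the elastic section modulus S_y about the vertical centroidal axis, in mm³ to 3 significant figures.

S_y ≈ 7.39 × 10⁴ mm³

Treat the section as a set of non-overlapping primitives; coordinates are from the bounding-box lower-left.
Outer circle: ⌀120, A = 11 310 mm², x = 60 mm, Ī = 10 178 760 mm⁴.
Bore (subtracted): ⌀104, A = 8494.9 mm², x = 60 mm, Ī = 5 742 530 mm⁴.
By symmetry the centroid is at mid-width, x̄ = 60 mm.
All pieces are centred on the vertical centroidal axis, so I = ΣĪ (holes subtracted) = 4 436 230 mm⁴.
Extreme fibre distance c = 60 mm; S = I/c = 73 937 mm³.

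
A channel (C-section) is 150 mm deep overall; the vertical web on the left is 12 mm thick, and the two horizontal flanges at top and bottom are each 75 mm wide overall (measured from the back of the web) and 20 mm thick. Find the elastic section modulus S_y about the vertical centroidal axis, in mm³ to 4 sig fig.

S_y ≈ 4.948 × 10⁴ mm³

Treat the section as a set of non-overlapping primitives; coordinates are from the bounding-box lower-left.
Web: 12 × 150, A = 1 800 mm², x = 6 mm, Ī = 21 600 mm⁴.
Top flange (beyond web): 63 × 20, A = 1 260 mm², x = 43.5 mm, Ī = 416 745 mm⁴.
Bottom flange (beyond web): 63 × 20, A = 1 260 mm², x = 43.5 mm, Ī = 416 745 mm⁴.
Centroid: x̄ = ΣA·x / ΣA = 27.875 mm.
Transfer each piece to the vertical centroidal axis using Ī + A·d² with d = x − 27.875:
  web: d = -21.875 mm → contributes +882 928 mm⁴
  top flange (beyond web): d = 15.625 mm → contributes +724 362 mm⁴
  bottom flange (beyond web): d = 15.625 mm → contributes +724 362 mm⁴
Total I = 2 331 653 mm⁴.
Extreme fibre distance c = 47.125 mm; S = I/c = 49 478 mm³.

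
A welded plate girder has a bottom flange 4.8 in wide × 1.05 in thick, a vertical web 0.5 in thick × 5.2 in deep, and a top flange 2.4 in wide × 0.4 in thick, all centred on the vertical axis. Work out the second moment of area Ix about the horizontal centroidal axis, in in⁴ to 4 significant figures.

Treat the section as a set of non-overlapping primitives; coordinates are from the bounding-box lower-left.
Bottom plate: 4.8 × 1.05, A = 5.04 in², y = 0.525 in, Ī = 0.46305 in⁴.
Web plate: 0.5 × 5.2, A = 2.6 in², y = 3.65 in, Ī = 5.85867 in⁴.
Top plate: 2.4 × 0.4, A = 0.96 in², y = 6.45 in, Ī = 0.0128 in⁴.
Centroid: ȳ = ΣA·y / ΣA = 2.13116 in.
Transfer each piece to the horizontal centroidal axis using Ī + A·d² with d = y − 2.13116:
  bottom plate: d = -1.60616 in → contributes +13.465 in⁴
  web plate: d = 1.51884 in → contributes +11.8565 in⁴
  top plate: d = 4.31884 in → contributes +17.9191 in⁴
Total I = 43.2406 in⁴.

Ix ≈ 43.24 in⁴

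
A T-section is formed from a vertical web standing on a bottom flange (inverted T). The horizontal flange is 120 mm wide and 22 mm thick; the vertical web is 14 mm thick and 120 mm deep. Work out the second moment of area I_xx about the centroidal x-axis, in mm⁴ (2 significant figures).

I_xx ≈ 7.3 × 10⁶ mm⁴

Break the section into simple shapes (no overlaps), measuring from the bottom-left corner of the bounding box.
Flange: 120 × 22, A = 2 640 mm², y = 11 mm, Ī = 106 480 mm⁴.
Web: 14 × 120, A = 1 680 mm², y = 82 mm, Ī = 2 016 000 mm⁴.
Centroid: ȳ = ΣA·y / ΣA = 38.61 mm.
Transfer each piece to the centroidal x-axis using Ī + A·d² with d = y − 38.61:
  flange: d = -27.61 mm → contributes +2 119 146 mm⁴
  web: d = 43.39 mm → contributes +5 178 761 mm⁴
Total I = 7 297 907 mm⁴.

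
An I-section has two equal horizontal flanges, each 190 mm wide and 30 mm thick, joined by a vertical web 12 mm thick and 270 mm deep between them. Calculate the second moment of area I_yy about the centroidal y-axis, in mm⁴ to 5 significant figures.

Decompose the section into non-overlapping parts with the origin at the bottom-left of its bounding rectangle.
Bottom flange: 190 × 30, A = 5 700 mm², x = 95 mm, Ī = 17 147 500 mm⁴.
Web: 12 × 270, A = 3 240 mm², x = 95 mm, Ī = 38 880 mm⁴.
Top flange: 190 × 30, A = 5 700 mm², x = 95 mm, Ī = 17 147 500 mm⁴.
By symmetry the centroid is at mid-width, x̄ = 95 mm.
All pieces are centred on the centroidal y-axis, so I = ΣĪ = 34 333 880 mm⁴.

I_yy ≈ 3.4334 × 10⁷ mm⁴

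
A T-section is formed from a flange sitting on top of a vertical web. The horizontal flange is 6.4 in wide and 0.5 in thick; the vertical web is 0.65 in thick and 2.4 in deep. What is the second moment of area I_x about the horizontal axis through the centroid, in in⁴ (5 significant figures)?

I_x ≈ 3.0204 in⁴

Split into non-overlapping primitives; take the origin at the lower-left of the bounding box.
Flange: 6.4 × 0.5, A = 3.2 in², y = 2.65 in, Ī = 0.06666667 in⁴.
Web: 0.65 × 2.4, A = 1.56 in², y = 1.2 in, Ī = 0.7488 in⁴.
Centroid: ȳ = ΣA·y / ΣA = 2.17479 in.
Transfer each piece to the horizontal axis through the centroid using Ī + A·d² with d = y − 2.17479:
  flange: d = 0.4752101 in → contributes +0.7893055 in⁴
  web: d = -0.9747899 in → contributes +2.231136 in⁴
Total I = 3.020441 in⁴.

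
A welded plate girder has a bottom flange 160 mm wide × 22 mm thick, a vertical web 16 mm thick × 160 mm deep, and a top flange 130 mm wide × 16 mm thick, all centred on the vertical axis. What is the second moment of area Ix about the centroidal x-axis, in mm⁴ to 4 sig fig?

Ix ≈ 4.859 × 10⁷ mm⁴

Split into non-overlapping primitives; take the origin at the lower-left of the bounding box.
Bottom plate: 160 × 22, A = 3 520 mm², y = 11 mm, Ī = 141 973 mm⁴.
Web plate: 16 × 160, A = 2 560 mm², y = 102 mm, Ī = 5 461 333 mm⁴.
Top plate: 130 × 16, A = 2 080 mm², y = 190 mm, Ī = 44373.3 mm⁴.
Centroid: ȳ = ΣA·y / ΣA = 85.1765 mm.
Transfer each piece to the centroidal x-axis using Ī + A·d² with d = y − 85.1765:
  bottom plate: d = -74.1765 mm → contributes +19 509 537 mm⁴
  web plate: d = 16.8235 mm → contributes +6 185 893 mm⁴
  top plate: d = 104.824 mm → contributes +22 899 356 mm⁴
Total I = 48 594 786 mm⁴.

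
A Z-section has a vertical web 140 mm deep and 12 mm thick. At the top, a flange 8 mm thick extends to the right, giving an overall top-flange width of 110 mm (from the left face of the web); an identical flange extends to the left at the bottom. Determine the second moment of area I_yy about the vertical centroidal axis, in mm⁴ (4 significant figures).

I_yy ≈ 6.018 × 10⁶ mm⁴

Break the section into simple shapes (no overlaps), measuring from the bottom-left corner of the bounding box.
Web: 12 × 140, A = 1 680 mm², x = 104 mm, Ī = 20 160 mm⁴.
Top flange (beyond web): 98 × 8, A = 784 mm², x = 159 mm, Ī = 627 461 mm⁴.
Bottom flange (beyond web): 98 × 8, A = 784 mm², x = 49 mm, Ī = 627 461 mm⁴.
Centroid: x̄ = ΣA·x / ΣA = 104 mm.
Transfer each piece to the vertical centroidal axis using Ī + A·d² with d = x − 104:
  web: d = 0 mm → contributes +20 160 mm⁴
  top flange (beyond web): d = 55 mm → contributes +2 999 061 mm⁴
  bottom flange (beyond web): d = -55 mm → contributes +2 999 061 mm⁴
Total I = 6 018 283 mm⁴.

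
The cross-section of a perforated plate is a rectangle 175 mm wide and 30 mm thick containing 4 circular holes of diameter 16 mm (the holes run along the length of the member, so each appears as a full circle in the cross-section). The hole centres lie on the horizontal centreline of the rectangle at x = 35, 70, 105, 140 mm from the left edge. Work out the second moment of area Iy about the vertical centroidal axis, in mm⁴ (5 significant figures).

Iy ≈ 1.2154 × 10⁷ mm⁴

Decompose the section into non-overlapping parts with the origin at the bottom-left of its bounding rectangle.
Plate: 175 × 30, A = 5 250 mm², x = 87.5 mm, Ī = 13 398 438 mm⁴.
Hole 1 (subtracted): ⌀16, A = 201.0619 mm², x = 35 mm, Ī = 3216.991 mm⁴.
Hole 2 (subtracted): ⌀16, A = 201.0619 mm², x = 70 mm, Ī = 3216.991 mm⁴.
Hole 3 (subtracted): ⌀16, A = 201.0619 mm², x = 105 mm, Ī = 3216.991 mm⁴.
Hole 4 (subtracted): ⌀16, A = 201.0619 mm², x = 140 mm, Ī = 3216.991 mm⁴.
By symmetry the centroid is at mid-width, x̄ = 87.5 mm.
Transfer each piece to the vertical centroidal axis using Ī + A·d² with d = x − 87.5:
  plate: d = 0 mm → contributes +13 398 438 mm⁴
  hole 1: d = -52.5 mm → contributes −557393.9 mm⁴
  hole 2: d = -17.5 mm → contributes −64792.21 mm⁴
  hole 3: d = 17.5 mm → contributes −64792.21 mm⁴
  hole 4: d = 52.5 mm → contributes −557393.9 mm⁴
Total I = 12 154 065 mm⁴.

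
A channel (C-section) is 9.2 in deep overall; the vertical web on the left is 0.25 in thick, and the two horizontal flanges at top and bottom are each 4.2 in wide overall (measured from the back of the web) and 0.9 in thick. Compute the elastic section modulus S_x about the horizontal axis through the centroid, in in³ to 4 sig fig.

S_x ≈ 30.25 in³

Break the section into simple shapes (no overlaps), measuring from the bottom-left corner of the bounding box.
Web: 0.25 × 9.2, A = 2.3 in², y = 4.6 in, Ī = 16.2227 in⁴.
Top flange (beyond web): 3.95 × 0.9, A = 3.555 in², y = 8.75 in, Ī = 0.239963 in⁴.
Bottom flange (beyond web): 3.95 × 0.9, A = 3.555 in², y = 0.45 in, Ī = 0.239963 in⁴.
By symmetry the centroid is at mid-height, ȳ = 4.6 in.
Transfer each piece to the horizontal axis through the centroid using Ī + A·d² with d = y − 4.6:
  web: d = 0 in → contributes +16.2227 in⁴
  top flange (beyond web): d = 4.15 in → contributes +61.466 in⁴
  bottom flange (beyond web): d = -4.15 in → contributes +61.466 in⁴
Total I = 139.155 in⁴.
Extreme fibre distance c = 4.6 in; S = I/c = 30.251 in³.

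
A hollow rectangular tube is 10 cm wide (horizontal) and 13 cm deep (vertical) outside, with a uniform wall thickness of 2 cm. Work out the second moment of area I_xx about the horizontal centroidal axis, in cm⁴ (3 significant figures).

Treat the section as a set of non-overlapping primitives; coordinates are from the bounding-box lower-left.
Outer rectangle: 10 × 13, A = 130 cm², y = 6.5 cm, Ī = 1830.8 cm⁴.
Inner void (subtracted): 6 × 9, A = 54 cm², y = 6.5 cm, Ī = 364.5 cm⁴.
By symmetry the centroid is at mid-height, ȳ = 6.5 cm.
All pieces are centred on the horizontal centroidal axis, so I = ΣĪ (holes subtracted) = 1466.3 cm⁴.

I_xx ≈ 1470 cm⁴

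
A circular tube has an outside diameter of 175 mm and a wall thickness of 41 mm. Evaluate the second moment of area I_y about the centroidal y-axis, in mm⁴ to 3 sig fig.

I_y ≈ 4.24 × 10⁷ mm⁴

Decompose the section into non-overlapping parts with the origin at the bottom-left of its bounding rectangle.
Outer circle: ⌀175, A = 24 053 mm², x = 87.5 mm, Ī = 46 038 598 mm⁴.
Bore (subtracted): ⌀93, A = 6792.9 mm², x = 87.5 mm, Ī = 3 671 992 mm⁴.
By symmetry the centroid is at mid-width, x̄ = 87.5 mm.
All pieces are centred on the centroidal y-axis, so I = ΣĪ (holes subtracted) = 42 366 607 mm⁴.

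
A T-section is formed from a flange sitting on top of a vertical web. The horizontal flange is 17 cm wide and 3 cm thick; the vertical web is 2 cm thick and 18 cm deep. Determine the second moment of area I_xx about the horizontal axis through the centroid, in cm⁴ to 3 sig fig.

Decompose the section into non-overlapping parts with the origin at the bottom-left of its bounding rectangle.
Flange: 17 × 3, A = 51 cm², y = 19.5 cm, Ī = 38.25 cm⁴.
Web: 2 × 18, A = 36 cm², y = 9 cm, Ī = 972 cm⁴.
Centroid: ȳ = ΣA·y / ΣA = 15.155 cm.
Transfer each piece to the horizontal axis through the centroid using Ī + A·d² with d = y − 15.155:
  flange: d = 4.3448 cm → contributes +1 001 cm⁴
  web: d = -6.1552 cm → contributes +2335.9 cm⁴
Total I = 3336.9 cm⁴.

I_xx ≈ 3340 cm⁴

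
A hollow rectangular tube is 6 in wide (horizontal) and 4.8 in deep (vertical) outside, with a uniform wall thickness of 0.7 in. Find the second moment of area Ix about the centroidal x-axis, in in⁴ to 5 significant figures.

Ix ≈ 40.229 in⁴

Treat the section as a set of non-overlapping primitives; coordinates are from the bounding-box lower-left.
Outer rectangle: 6 × 4.8, A = 28.8 in², y = 2.4 in, Ī = 55.296 in⁴.
Inner void (subtracted): 4.6 × 3.4, A = 15.64 in², y = 2.4 in, Ī = 15.06653 in⁴.
By symmetry the centroid is at mid-height, ȳ = 2.4 in.
All pieces are centred on the centroidal x-axis, so I = ΣĪ (holes subtracted) = 40.22947 in⁴.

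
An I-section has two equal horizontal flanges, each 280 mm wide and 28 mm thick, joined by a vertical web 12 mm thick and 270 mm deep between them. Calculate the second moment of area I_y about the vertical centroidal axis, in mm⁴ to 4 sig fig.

I_y ≈ 1.025 × 10⁸ mm⁴

Decompose the section into non-overlapping parts with the origin at the bottom-left of its bounding rectangle.
Bottom flange: 280 × 28, A = 7 840 mm², x = 140 mm, Ī = 51 221 333 mm⁴.
Web: 12 × 270, A = 3 240 mm², x = 140 mm, Ī = 38 880 mm⁴.
Top flange: 280 × 28, A = 7 840 mm², x = 140 mm, Ī = 51 221 333 mm⁴.
By symmetry the centroid is at mid-width, x̄ = 140 mm.
All pieces are centred on the vertical centroidal axis, so I = ΣĪ = 102 481 547 mm⁴.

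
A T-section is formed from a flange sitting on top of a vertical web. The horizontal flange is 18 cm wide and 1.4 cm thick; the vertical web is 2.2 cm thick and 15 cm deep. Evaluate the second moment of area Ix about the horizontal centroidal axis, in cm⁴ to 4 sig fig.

Split into non-overlapping primitives; take the origin at the lower-left of the bounding box.
Flange: 18 × 1.4, A = 25.2 cm², y = 15.7 cm, Ī = 4.116 cm⁴.
Web: 2.2 × 15, A = 33 cm², y = 7.5 cm, Ī = 618.75 cm⁴.
Centroid: ȳ = ΣA·y / ΣA = 11.0505 cm.
Transfer each piece to the horizontal centroidal axis using Ī + A·d² with d = y − 11.0505:
  flange: d = 4.64948 cm → contributes +548.882 cm⁴
  web: d = -3.55052 cm → contributes +1034.75 cm⁴
Total I = 1583.64 cm⁴.

Ix ≈ 1584 cm⁴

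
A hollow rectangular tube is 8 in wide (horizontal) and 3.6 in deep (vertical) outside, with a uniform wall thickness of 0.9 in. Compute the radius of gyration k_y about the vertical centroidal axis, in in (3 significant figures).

k_y ≈ 2.58 in

Treat the section as a set of non-overlapping primitives; coordinates are from the bounding-box lower-left.
Outer rectangle: 8 × 3.6, A = 28.8 in², x = 4 in, Ī = 153.6 in⁴.
Inner void (subtracted): 6.2 × 1.8, A = 11.16 in², x = 4 in, Ī = 35.749 in⁴.
By symmetry the centroid is at mid-width, x̄ = 4 in.
All pieces are centred on the vertical centroidal axis, so I = ΣĪ (holes subtracted) = 117.85 in⁴.
Radius of gyration: k = √(I/A) = √(117.85 / 17.64) = 2.5847 in.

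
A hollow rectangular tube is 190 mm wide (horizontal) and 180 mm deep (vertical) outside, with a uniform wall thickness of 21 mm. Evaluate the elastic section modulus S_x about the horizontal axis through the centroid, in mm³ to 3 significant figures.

S_x ≈ 6.66 × 10⁵ mm³

Decompose the section into non-overlapping parts with the origin at the bottom-left of its bounding rectangle.
Outer rectangle: 190 × 180, A = 34 200 mm², y = 90 mm, Ī = 92 340 000 mm⁴.
Inner void (subtracted): 148 × 138, A = 20 424 mm², y = 90 mm, Ī = 32 412 888 mm⁴.
By symmetry the centroid is at mid-height, ȳ = 90 mm.
All pieces are centred on the horizontal axis through the centroid, so I = ΣĪ (holes subtracted) = 59 927 112 mm⁴.
Extreme fibre distance c = 90 mm; S = I/c = 665 857 mm³.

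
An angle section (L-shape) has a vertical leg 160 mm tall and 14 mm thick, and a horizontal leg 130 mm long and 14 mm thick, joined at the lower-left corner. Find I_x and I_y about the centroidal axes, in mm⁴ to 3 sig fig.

Break the section into simple shapes (no overlaps), measuring from the bottom-left corner of the bounding box.
Vertical leg: 14 × 160, A = 2 240 mm², y = 80 mm, Ī = 4 778 667 mm⁴.
Horizontal leg (remainder): 116 × 14, A = 1 624 mm², y = 7 mm, Ī = 26 525 mm⁴.
Centroid: ȳ = ΣA·y / ΣA = 49.319 mm.
Transfer each piece to the centroidal x-axis using Ī + A·d² with d = y − 49.319:
  vertical leg: d = 30.681 mm → contributes +6 887 254 mm⁴
  horizontal leg (remainder): d = -42.319 mm → contributes +2 934 921 mm⁴
Total I = 9 822 175 mm⁴.
For the y-axis: x̄ = 34.319 mm.
Repeating about the centroidal y-axis gives I_y = 5 835 255 mm⁴.

I_x ≈ 9.82 × 10⁶ mm⁴, I_y ≈ 5.84 × 10⁶ mm⁴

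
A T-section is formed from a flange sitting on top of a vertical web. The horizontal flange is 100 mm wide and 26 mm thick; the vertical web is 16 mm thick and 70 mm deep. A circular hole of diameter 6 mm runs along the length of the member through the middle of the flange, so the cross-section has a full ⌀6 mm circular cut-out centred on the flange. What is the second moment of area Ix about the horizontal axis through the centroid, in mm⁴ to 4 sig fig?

Ix ≈ 2.401 × 10⁶ mm⁴

Break the section into simple shapes (no overlaps), measuring from the bottom-left corner of the bounding box.
Flange: 100 × 26, A = 2 600 mm², y = 83 mm, Ī = 146 467 mm⁴.
Web: 16 × 70, A = 1 120 mm², y = 35 mm, Ī = 457 333 mm⁴.
Hole (subtracted): ⌀6, A = 28.2743 mm², y = 83 mm, Ī = 63.6173 mm⁴.
Centroid: ȳ = ΣA·y / ΣA = 68.4377 mm.
Transfer each piece to the horizontal axis through the centroid using Ī + A·d² with d = y − 68.4377:
  flange: d = 14.5623 mm → contributes +697 824 mm⁴
  web: d = -33.4377 mm → contributes +1 709 583 mm⁴
  hole: d = 14.5623 mm → contributes −6059.49 mm⁴
Total I = 2 401 347 mm⁴.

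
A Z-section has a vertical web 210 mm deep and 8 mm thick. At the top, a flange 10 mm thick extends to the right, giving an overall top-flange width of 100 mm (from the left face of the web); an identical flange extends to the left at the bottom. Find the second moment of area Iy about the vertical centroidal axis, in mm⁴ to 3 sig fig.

Iy ≈ 5.91 × 10⁶ mm⁴

Treat the section as a set of non-overlapping primitives; coordinates are from the bounding-box lower-left.
Web: 8 × 210, A = 1 680 mm², x = 96 mm, Ī = 8 960 mm⁴.
Top flange (beyond web): 92 × 10, A = 920 mm², x = 146 mm, Ī = 648 907 mm⁴.
Bottom flange (beyond web): 92 × 10, A = 920 mm², x = 46 mm, Ī = 648 907 mm⁴.
Centroid: x̄ = ΣA·x / ΣA = 96 mm.
Transfer each piece to the vertical centroidal axis using Ī + A·d² with d = x − 96:
  web: d = 0 mm → contributes +8 960 mm⁴
  top flange (beyond web): d = 50 mm → contributes +2 948 907 mm⁴
  bottom flange (beyond web): d = -50 mm → contributes +2 948 907 mm⁴
Total I = 5 906 773 mm⁴.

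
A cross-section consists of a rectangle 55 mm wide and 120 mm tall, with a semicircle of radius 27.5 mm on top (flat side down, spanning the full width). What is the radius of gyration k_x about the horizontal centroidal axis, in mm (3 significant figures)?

k_x ≈ 41.1 mm

Decompose the section into non-overlapping parts with the origin at the bottom-left of its bounding rectangle.
Rectangular body: 55 × 120, A = 6 600 mm², y = 60 mm, Ī = 7 920 000 mm⁴.
Semicircular cap: semicircle r = 27.5, A = 1187.9 mm², y = 131.67 mm, Ī = 62 772 mm⁴.
Centroid: ȳ = ΣA·y / ΣA = 70.932 mm.
Transfer each piece to the horizontal centroidal axis using Ī + A·d² with d = y − 70.932:
  rectangular body: d = -10.932 mm → contributes +8 708 794 mm⁴
  semicircular cap: d = 60.739 mm → contributes +4 445 273 mm⁴
Total I = 13 154 067 mm⁴.
Radius of gyration: k = √(I/A) = √(13 154 067 / 7787.9) = 41.098 mm.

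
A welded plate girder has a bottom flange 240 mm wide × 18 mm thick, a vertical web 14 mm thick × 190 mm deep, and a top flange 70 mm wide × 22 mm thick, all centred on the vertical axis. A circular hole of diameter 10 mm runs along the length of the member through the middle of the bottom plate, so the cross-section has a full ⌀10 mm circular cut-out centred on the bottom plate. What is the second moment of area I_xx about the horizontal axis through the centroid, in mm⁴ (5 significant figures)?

I_xx ≈ 6.2213 × 10⁷ mm⁴

Split into non-overlapping primitives; take the origin at the lower-left of the bounding box.
Bottom plate: 240 × 18, A = 4 320 mm², y = 9 mm, Ī = 116 640 mm⁴.
Web plate: 14 × 190, A = 2 660 mm², y = 113 mm, Ī = 8 002 167 mm⁴.
Top plate: 70 × 22, A = 1 540 mm², y = 219 mm, Ī = 62113.33 mm⁴.
Hole (subtracted): ⌀10, A = 78.53982 mm², y = 9 mm, Ī = 490.8739 mm⁴.
Centroid: ȳ = ΣA·y / ΣA = 80.08249 mm.
Transfer each piece to the horizontal axis through the centroid using Ī + A·d² with d = y − 80.08249:
  bottom plate: d = -71.08249 mm → contributes +21 944 391 mm⁴
  web plate: d = 32.91751 mm → contributes +10 884 443 mm⁴
  top plate: d = 138.9175 mm → contributes +29 781 149 mm⁴
  hole: d = -71.08249 mm → contributes −397330.6 mm⁴
Total I = 62 212 652 mm⁴.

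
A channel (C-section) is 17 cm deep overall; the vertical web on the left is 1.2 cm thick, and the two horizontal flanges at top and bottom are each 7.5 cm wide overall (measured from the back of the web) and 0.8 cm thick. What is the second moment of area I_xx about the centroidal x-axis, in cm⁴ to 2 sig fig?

Split into non-overlapping primitives; take the origin at the lower-left of the bounding box.
Web: 1.2 × 17, A = 20.4 cm², y = 8.5 cm, Ī = 491.3 cm⁴.
Top flange (beyond web): 6.3 × 0.8, A = 5.04 cm², y = 16.6 cm, Ī = 0.2688 cm⁴.
Bottom flange (beyond web): 6.3 × 0.8, A = 5.04 cm², y = 0.4 cm, Ī = 0.2688 cm⁴.
By symmetry the centroid is at mid-height, ȳ = 8.5 cm.
Transfer each piece to the centroidal x-axis using Ī + A·d² with d = y − 8.5:
  web: d = 0 cm → contributes +491.3 cm⁴
  top flange (beyond web): d = 8.1 cm → contributes +330.9 cm⁴
  bottom flange (beyond web): d = -8.1 cm → contributes +330.9 cm⁴
Total I = 1 153 cm⁴.

I_xx ≈ 1200 cm⁴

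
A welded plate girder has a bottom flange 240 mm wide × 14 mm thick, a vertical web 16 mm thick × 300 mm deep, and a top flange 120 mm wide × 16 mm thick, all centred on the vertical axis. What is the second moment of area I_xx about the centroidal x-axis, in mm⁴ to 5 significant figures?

Decompose the section into non-overlapping parts with the origin at the bottom-left of its bounding rectangle.
Bottom plate: 240 × 14, A = 3 360 mm², y = 7 mm, Ī = 54 880 mm⁴.
Web plate: 16 × 300, A = 4 800 mm², y = 164 mm, Ī = 36 000 000 mm⁴.
Top plate: 120 × 16, A = 1 920 mm², y = 322 mm, Ī = 40 960 mm⁴.
Centroid: ȳ = ΣA·y / ΣA = 141.7619 mm.
Transfer each piece to the centroidal x-axis using Ī + A·d² with d = y − 141.7619:
  bottom plate: d = -134.7619 mm → contributes +61 075 070 mm⁴
  web plate: d = 22.2381 mm → contributes +38 373 758 mm⁴
  top plate: d = 180.2381 mm → contributes +62 413 640 mm⁴
Total I = 161 862 469 mm⁴.

I_xx ≈ 1.6186 × 10⁸ mm⁴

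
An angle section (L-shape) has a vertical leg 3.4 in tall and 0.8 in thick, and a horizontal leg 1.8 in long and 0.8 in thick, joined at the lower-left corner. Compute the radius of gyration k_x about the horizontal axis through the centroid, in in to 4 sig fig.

Decompose the section into non-overlapping parts with the origin at the bottom-left of its bounding rectangle.
Vertical leg: 0.8 × 3.4, A = 2.72 in², y = 1.7 in, Ī = 2.62027 in⁴.
Horizontal leg (remainder): 1 × 0.8, A = 0.8 in², y = 0.4 in, Ī = 0.0426667 in⁴.
Centroid: ȳ = ΣA·y / ΣA = 1.40455 in.
Transfer each piece to the horizontal axis through the centroid using Ī + A·d² with d = y − 1.40455:
  vertical leg: d = 0.295455 in → contributes +2.8577 in⁴
  horizontal leg (remainder): d = -1.00455 in → contributes +0.849956 in⁴
Total I = 3.70766 in⁴.
Radius of gyration: k = √(I/A) = √(3.70766 / 3.52) = 1.02631 in.

k_x ≈ 1.026 in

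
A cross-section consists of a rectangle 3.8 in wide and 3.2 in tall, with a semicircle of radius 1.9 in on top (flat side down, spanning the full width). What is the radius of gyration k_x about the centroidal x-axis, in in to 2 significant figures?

k_x ≈ 1.4 in

Break the section into simple shapes (no overlaps), measuring from the bottom-left corner of the bounding box.
Rectangular body: 3.8 × 3.2, A = 12.16 in², y = 1.6 in, Ī = 10.38 in⁴.
Semicircular cap: semicircle r = 1.9, A = 5.671 in², y = 4.006 in, Ī = 1.43 in⁴.
Centroid: ȳ = ΣA·y / ΣA = 2.365 in.
Transfer each piece to the centroidal x-axis using Ī + A·d² with d = y − 2.365:
  rectangular body: d = -0.7653 in → contributes +17.5 in⁴
  semicircular cap: d = 1.641 in → contributes +16.7 in⁴
Total I = 34.2 in⁴.
Radius of gyration: k = √(I/A) = √(34.2 / 17.83) = 1.385 in.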